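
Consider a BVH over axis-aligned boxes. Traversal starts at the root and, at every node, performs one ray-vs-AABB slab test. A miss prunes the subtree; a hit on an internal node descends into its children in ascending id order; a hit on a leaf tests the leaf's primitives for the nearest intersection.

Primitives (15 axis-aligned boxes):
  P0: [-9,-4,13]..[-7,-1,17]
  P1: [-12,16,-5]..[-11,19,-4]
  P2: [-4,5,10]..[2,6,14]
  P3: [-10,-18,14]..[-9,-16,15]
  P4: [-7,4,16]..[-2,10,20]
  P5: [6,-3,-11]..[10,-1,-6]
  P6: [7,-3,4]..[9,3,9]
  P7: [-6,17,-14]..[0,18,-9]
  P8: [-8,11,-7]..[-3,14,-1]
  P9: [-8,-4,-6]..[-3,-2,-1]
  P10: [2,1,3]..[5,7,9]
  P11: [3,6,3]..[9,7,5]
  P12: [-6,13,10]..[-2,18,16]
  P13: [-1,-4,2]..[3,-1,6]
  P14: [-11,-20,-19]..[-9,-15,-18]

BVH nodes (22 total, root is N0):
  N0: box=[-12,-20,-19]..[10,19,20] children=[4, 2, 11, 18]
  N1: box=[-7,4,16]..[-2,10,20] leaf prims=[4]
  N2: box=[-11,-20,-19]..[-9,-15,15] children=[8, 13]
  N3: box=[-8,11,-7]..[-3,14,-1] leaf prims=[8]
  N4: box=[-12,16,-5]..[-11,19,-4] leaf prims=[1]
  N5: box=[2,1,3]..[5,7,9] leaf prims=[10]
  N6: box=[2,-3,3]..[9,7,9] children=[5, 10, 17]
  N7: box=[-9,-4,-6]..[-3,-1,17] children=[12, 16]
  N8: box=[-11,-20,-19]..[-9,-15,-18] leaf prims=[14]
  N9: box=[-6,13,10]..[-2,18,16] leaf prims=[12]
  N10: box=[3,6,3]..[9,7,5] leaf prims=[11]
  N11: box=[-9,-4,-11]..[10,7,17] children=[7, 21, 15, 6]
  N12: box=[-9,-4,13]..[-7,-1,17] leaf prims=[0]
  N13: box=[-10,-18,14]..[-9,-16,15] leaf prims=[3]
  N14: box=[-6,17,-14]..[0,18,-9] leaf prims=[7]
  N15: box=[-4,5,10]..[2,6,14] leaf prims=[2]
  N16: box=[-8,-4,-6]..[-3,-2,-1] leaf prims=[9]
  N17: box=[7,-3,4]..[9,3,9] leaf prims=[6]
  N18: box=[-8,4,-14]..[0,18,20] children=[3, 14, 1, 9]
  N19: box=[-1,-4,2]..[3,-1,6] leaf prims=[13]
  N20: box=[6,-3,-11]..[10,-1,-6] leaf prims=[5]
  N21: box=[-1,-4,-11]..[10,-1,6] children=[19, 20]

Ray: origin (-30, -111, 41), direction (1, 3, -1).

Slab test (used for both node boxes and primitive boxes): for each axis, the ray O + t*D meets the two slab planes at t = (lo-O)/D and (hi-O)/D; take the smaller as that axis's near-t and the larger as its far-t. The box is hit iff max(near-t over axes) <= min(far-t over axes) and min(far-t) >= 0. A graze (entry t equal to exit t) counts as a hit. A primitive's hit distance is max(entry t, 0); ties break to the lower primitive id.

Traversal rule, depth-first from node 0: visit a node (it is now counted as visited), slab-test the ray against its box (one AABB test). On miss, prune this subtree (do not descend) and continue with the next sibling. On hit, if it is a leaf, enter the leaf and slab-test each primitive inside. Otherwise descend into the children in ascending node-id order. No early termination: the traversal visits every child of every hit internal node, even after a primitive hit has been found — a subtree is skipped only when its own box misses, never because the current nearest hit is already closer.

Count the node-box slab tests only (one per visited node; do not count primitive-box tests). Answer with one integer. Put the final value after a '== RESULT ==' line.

Trace the traversal:
N0 x:[18,40] y:[91/3,130/3] z:[21,60] -> hit [91/3,40], descend [2, 4, 11, 18]
  N2 x:[19,21] y:[91/3,32] z:[26,60] -> miss, prune
  N4 x:[18,19] y:[127/3,130/3] z:[45,46] -> miss, prune
  N11 x:[21,40] y:[107/3,118/3] z:[24,52] -> hit [107/3,118/3], descend [6, 7, 15, 21]
    N6 x:[32,39] y:[36,118/3] z:[32,38] -> hit [36,38], descend [5, 10, 17]
      N5 x:[32,35] y:[112/3,118/3] z:[32,38] -> miss, prune
      N10 x:[33,39] y:[39,118/3] z:[36,38] -> miss, prune
      N17 x:[37,39] y:[36,38] z:[32,37] -> hit [37,37] leaf, test {P6@t=37}
    N7 x:[21,27] y:[107/3,110/3] z:[24,47] -> miss, prune
    N15 x:[26,32] y:[116/3,39] z:[27,31] -> miss, prune
    N21 x:[29,40] y:[107/3,110/3] z:[35,52] -> hit [107/3,110/3], descend [19, 20]
      N19 x:[29,33] y:[107/3,110/3] z:[35,39] -> miss, prune
      N20 x:[36,40] y:[36,110/3] z:[47,52] -> miss, prune
  N18 x:[22,30] y:[115/3,43] z:[21,55] -> miss, prune

Visited [0, 2, 4, 11, 6, 5, 10, 17, 7, 15, 21, 19, 20, 18]. Tests: 14 box, 1 leaf. Nearest: P6.

== RESULT ==
14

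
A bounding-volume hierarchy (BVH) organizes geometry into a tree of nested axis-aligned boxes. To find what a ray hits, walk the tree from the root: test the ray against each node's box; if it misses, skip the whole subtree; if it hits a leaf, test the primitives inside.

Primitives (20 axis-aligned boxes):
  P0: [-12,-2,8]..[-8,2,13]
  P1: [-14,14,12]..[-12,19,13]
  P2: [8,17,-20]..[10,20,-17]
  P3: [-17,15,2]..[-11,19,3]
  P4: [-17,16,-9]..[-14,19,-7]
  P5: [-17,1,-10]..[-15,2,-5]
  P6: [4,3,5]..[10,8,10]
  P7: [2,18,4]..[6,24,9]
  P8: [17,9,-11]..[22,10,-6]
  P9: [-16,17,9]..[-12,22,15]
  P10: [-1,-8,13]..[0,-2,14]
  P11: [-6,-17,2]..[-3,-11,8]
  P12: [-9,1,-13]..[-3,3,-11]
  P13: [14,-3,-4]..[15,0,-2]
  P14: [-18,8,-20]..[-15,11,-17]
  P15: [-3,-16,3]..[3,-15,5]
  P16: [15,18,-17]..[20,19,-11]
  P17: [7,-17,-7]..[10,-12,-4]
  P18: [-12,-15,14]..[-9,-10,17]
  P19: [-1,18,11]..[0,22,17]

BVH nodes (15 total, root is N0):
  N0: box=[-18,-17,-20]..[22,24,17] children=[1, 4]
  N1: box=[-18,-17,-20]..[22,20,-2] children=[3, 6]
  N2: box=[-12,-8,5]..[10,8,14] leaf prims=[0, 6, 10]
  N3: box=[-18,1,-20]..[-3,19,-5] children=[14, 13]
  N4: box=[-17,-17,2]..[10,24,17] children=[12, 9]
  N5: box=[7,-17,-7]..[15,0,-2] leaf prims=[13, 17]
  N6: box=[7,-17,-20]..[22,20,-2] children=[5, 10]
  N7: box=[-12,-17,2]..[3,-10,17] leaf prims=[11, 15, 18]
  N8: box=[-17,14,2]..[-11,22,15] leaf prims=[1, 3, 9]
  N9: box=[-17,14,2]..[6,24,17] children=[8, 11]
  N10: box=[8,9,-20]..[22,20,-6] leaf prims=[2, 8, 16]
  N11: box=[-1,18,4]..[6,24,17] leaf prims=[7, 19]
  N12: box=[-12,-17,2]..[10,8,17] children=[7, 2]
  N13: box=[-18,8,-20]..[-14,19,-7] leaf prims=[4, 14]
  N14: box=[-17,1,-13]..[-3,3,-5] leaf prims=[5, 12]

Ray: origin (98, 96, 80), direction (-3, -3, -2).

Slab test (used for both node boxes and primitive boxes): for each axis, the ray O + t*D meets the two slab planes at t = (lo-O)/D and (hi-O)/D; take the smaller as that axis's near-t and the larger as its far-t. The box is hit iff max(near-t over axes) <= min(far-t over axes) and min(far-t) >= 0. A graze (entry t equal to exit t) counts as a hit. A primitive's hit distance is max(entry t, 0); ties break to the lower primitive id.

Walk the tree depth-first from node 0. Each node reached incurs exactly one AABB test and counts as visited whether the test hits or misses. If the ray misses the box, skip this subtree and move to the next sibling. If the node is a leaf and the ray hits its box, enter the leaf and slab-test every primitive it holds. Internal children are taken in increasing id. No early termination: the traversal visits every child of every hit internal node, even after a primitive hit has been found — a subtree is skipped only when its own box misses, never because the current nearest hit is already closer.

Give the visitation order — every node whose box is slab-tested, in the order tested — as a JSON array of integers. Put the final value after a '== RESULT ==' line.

Walk:
N0 x:[76/3,116/3] y:[24,113/3] z:[63/2,50] -> hit [63/2,113/3], descend [1, 4]
  N1 x:[76/3,116/3] y:[76/3,113/3] z:[41,50] -> miss, prune
  N4 x:[88/3,115/3] y:[24,113/3] z:[63/2,39] -> hit [63/2,113/3], descend [9, 12]
    N9 x:[92/3,115/3] y:[24,82/3] z:[63/2,39] -> miss, prune
    N12 x:[88/3,110/3] y:[88/3,113/3] z:[63/2,39] -> hit [63/2,110/3], descend [2, 7]
      N2 x:[88/3,110/3] y:[88/3,104/3] z:[33,75/2] -> hit [33,104/3] leaf, test {P0(miss), P6(miss), P10@t=33}
      N7 x:[95/3,110/3] y:[106/3,113/3] z:[63/2,39] -> hit [106/3,110/3] leaf, test {P11(miss), P15(miss), P18(miss)}

Visited [0, 1, 4, 9, 12, 2, 7]. Tests: 7 box, 2 leaf. Nearest: P10.

== RESULT ==
[0, 1, 4, 9, 12, 2, 7]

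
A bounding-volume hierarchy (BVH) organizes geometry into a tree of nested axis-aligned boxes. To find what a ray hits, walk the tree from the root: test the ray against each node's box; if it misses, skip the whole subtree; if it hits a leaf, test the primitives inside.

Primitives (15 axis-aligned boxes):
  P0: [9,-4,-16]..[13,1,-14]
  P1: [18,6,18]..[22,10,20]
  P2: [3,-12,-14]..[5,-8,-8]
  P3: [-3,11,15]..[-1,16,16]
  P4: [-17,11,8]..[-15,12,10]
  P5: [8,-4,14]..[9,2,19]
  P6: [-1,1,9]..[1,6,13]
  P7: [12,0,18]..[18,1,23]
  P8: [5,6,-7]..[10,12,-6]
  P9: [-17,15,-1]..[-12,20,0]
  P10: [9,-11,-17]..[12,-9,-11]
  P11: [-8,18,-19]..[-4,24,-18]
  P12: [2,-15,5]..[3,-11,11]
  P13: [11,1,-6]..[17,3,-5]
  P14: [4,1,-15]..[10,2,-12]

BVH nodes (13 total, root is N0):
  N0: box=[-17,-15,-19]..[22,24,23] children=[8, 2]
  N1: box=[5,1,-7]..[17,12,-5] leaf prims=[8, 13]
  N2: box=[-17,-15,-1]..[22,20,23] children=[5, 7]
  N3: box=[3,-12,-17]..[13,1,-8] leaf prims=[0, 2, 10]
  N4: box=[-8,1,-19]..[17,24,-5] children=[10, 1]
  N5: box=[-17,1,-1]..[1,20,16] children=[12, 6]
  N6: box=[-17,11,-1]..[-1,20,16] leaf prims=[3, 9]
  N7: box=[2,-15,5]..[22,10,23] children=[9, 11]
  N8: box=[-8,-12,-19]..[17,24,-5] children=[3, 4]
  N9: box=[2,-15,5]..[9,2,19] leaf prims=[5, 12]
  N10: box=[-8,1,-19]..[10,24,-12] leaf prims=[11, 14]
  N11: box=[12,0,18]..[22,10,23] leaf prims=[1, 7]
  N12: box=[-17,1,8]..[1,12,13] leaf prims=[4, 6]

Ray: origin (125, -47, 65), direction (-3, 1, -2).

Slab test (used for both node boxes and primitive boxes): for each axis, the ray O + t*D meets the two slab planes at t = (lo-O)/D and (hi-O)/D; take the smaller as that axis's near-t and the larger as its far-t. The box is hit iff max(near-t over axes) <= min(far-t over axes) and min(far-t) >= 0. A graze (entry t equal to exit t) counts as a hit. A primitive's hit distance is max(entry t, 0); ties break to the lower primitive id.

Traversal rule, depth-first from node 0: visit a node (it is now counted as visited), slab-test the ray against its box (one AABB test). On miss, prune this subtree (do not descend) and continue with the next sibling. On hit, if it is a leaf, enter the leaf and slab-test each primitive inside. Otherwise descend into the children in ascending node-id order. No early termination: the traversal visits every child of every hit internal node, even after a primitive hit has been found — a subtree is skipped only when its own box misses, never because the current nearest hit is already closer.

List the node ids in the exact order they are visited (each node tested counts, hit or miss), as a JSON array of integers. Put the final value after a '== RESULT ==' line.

Trace the traversal:
N0 x:[103/3,142/3] y:[32,71] z:[21,42] -> hit [103/3,42], descend [2, 8]
  N2 x:[103/3,142/3] y:[32,67] z:[21,33] -> miss, prune
  N8 x:[36,133/3] y:[35,71] z:[35,42] -> hit [36,42], descend [3, 4]
    N3 x:[112/3,122/3] y:[35,48] z:[73/2,41] -> hit [112/3,122/3] leaf, test {P0(miss), P2(miss), P10@t=38}
    N4 x:[36,133/3] y:[48,71] z:[35,42] -> miss, prune

Summary -> nodes [0, 2, 8, 3, 4]; box-tests=5; leaf-entries=1; first=P10

== RESULT ==
[0, 2, 8, 3, 4]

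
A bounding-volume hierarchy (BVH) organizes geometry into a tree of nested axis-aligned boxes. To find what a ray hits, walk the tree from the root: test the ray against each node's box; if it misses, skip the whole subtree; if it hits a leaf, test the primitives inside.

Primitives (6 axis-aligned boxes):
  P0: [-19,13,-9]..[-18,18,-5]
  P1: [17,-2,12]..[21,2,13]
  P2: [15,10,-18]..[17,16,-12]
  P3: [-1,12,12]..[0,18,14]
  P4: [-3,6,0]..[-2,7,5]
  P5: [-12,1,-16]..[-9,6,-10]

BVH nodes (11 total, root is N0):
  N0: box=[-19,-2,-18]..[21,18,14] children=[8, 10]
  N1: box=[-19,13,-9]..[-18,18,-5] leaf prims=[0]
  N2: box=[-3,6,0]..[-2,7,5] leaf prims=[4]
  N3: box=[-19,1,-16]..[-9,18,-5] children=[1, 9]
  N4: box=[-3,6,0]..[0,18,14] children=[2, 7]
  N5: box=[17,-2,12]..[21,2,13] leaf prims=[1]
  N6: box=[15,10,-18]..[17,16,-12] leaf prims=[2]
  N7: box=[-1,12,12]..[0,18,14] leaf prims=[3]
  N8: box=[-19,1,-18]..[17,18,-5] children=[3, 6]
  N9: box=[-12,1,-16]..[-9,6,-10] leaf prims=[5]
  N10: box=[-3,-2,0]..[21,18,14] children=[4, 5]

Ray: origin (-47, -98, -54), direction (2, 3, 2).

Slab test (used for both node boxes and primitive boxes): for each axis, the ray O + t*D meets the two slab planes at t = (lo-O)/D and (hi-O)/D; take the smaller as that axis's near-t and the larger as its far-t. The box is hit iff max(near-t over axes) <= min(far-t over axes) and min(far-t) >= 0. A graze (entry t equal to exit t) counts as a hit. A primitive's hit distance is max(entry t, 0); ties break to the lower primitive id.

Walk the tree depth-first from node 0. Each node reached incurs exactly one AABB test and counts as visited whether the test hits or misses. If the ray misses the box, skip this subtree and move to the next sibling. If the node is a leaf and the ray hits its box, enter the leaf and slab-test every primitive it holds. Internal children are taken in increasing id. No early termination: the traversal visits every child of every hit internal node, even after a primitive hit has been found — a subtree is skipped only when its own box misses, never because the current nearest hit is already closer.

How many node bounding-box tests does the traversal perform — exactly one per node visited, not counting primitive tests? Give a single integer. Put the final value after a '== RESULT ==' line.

Trace the traversal:
N0 x:[14,34] y:[32,116/3] z:[18,34] -> hit [32,34], descend [8, 10]
  N8 x:[14,32] y:[33,116/3] z:[18,49/2] -> miss, prune
  N10 x:[22,34] y:[32,116/3] z:[27,34] -> hit [32,34], descend [4, 5]
    N4 x:[22,47/2] y:[104/3,116/3] z:[27,34] -> miss, prune
    N5 x:[32,34] y:[32,100/3] z:[33,67/2] -> hit [33,100/3] leaf, test {P1@t=33}

Visited [0, 8, 10, 4, 5]. Tests: 5 box, 1 leaf. Nearest: P1.

== RESULT ==
5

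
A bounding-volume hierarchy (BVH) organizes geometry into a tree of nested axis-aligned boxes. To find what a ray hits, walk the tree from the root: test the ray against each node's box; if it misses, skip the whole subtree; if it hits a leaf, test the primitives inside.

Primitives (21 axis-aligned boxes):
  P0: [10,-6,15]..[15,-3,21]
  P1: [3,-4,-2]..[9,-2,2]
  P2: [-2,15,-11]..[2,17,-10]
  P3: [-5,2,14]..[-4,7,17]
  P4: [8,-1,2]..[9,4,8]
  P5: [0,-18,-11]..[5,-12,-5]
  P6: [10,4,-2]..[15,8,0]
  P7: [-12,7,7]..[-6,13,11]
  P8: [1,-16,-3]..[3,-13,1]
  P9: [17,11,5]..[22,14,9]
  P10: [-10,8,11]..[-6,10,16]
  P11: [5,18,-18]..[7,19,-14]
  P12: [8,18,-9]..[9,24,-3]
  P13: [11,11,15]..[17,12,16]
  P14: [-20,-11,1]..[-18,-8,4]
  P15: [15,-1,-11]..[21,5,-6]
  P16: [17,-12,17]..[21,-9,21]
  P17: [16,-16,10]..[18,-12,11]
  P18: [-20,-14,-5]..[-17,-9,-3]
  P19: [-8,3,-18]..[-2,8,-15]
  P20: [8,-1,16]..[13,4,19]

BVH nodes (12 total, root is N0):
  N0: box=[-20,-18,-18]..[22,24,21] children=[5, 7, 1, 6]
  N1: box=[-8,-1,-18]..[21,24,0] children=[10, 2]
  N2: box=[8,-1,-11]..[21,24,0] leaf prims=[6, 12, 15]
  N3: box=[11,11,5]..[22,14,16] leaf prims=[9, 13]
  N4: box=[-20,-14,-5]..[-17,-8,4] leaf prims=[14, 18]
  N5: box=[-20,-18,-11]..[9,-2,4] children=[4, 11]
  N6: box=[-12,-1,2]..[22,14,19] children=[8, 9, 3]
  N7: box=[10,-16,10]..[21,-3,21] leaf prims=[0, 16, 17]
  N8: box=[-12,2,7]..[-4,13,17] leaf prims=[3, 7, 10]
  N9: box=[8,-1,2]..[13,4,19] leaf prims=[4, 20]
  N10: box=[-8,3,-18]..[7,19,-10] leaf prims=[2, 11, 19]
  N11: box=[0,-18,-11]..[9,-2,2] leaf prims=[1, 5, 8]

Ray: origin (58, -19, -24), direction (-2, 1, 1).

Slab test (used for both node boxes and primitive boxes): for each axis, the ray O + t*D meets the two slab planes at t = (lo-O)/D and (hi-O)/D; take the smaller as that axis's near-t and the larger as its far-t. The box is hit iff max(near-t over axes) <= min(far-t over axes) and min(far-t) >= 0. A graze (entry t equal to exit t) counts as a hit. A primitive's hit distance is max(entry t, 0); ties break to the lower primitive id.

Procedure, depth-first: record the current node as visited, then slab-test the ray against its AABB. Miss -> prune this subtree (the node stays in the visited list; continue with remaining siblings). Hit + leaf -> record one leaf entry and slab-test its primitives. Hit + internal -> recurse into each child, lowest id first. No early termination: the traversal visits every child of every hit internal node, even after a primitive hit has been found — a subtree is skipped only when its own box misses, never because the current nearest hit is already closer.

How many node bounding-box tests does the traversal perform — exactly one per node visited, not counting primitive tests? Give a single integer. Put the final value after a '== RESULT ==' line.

Trace the traversal:
N0 x:[18,39] y:[1,43] z:[6,45] -> hit [18,39], descend [1, 5, 6, 7]
  N1 x:[37/2,33] y:[18,43] z:[6,24] -> hit [37/2,24], descend [2, 10]
    N2 x:[37/2,25] y:[18,43] z:[13,24] -> hit [37/2,24] leaf, test {P6@t=23, P12(miss), P15(miss)}
    N10 x:[51/2,33] y:[22,38] z:[6,14] -> miss, prune
  N5 x:[49/2,39] y:[1,17] z:[13,28] -> miss, prune
  N6 x:[18,35] y:[18,33] z:[26,43] -> hit [26,33], descend [3, 8, 9]
    N3 x:[18,47/2] y:[30,33] z:[29,40] -> miss, prune
    N8 x:[31,35] y:[21,32] z:[31,41] -> hit [31,32] leaf, test {P3(miss), P7@t=32, P10(miss)}
    N9 x:[45/2,25] y:[18,23] z:[26,43] -> miss, prune
  N7 x:[37/2,24] y:[3,16] z:[34,45] -> miss, prune

10 AABB tests over nodes [0, 1, 2, 10, 5, 6, 3, 8, 9, 7]; 2 leaves entered; closest P6.

== RESULT ==
10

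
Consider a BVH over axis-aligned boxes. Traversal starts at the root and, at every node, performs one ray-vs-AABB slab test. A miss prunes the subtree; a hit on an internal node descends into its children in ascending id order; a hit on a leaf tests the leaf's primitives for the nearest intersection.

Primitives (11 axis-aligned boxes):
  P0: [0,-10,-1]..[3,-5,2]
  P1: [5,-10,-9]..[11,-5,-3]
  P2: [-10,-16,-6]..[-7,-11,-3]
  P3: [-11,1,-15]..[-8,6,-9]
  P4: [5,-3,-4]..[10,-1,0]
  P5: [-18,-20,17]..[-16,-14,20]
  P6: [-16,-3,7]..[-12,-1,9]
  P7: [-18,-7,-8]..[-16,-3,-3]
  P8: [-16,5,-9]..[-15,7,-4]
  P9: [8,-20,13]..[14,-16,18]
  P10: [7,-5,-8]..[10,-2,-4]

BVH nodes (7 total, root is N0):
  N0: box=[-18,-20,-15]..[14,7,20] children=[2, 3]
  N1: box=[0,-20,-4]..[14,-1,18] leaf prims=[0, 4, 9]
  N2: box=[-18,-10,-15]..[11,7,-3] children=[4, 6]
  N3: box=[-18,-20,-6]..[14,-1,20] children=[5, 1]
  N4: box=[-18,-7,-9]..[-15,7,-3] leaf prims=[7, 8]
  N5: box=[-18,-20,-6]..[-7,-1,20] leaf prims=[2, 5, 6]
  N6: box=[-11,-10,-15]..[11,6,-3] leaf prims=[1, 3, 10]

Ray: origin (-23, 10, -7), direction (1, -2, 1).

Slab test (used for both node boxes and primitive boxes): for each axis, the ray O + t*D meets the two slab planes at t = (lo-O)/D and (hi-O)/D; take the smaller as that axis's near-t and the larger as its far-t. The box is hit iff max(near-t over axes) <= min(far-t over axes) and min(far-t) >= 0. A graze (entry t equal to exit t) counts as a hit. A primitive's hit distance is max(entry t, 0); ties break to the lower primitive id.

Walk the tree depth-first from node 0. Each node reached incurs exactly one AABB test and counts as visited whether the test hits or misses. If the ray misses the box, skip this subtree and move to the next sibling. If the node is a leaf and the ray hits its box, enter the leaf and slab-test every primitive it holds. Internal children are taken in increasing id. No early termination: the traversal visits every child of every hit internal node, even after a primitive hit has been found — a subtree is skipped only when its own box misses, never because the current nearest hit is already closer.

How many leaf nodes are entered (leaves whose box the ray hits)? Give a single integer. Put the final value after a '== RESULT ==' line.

Traverse from the root:
N0 x:[5,37] y:[3/2,15] z:[-8,27] -> hit [5,15], descend [2, 3]
  N2 x:[5,34] y:[3/2,10] z:[-8,4] -> miss, prune
  N3 x:[5,37] y:[11/2,15] z:[1,27] -> hit [11/2,15], descend [1, 5]
    N1 x:[23,37] y:[11/2,15] z:[3,25] -> miss, prune
    N5 x:[5,16] y:[11/2,15] z:[1,27] -> hit [11/2,15] leaf, test {P2(miss), P5(miss), P6(miss)}

5 AABB tests over nodes [0, 2, 3, 1, 5]; 1 leaf entered; closest miss.

== RESULT ==
1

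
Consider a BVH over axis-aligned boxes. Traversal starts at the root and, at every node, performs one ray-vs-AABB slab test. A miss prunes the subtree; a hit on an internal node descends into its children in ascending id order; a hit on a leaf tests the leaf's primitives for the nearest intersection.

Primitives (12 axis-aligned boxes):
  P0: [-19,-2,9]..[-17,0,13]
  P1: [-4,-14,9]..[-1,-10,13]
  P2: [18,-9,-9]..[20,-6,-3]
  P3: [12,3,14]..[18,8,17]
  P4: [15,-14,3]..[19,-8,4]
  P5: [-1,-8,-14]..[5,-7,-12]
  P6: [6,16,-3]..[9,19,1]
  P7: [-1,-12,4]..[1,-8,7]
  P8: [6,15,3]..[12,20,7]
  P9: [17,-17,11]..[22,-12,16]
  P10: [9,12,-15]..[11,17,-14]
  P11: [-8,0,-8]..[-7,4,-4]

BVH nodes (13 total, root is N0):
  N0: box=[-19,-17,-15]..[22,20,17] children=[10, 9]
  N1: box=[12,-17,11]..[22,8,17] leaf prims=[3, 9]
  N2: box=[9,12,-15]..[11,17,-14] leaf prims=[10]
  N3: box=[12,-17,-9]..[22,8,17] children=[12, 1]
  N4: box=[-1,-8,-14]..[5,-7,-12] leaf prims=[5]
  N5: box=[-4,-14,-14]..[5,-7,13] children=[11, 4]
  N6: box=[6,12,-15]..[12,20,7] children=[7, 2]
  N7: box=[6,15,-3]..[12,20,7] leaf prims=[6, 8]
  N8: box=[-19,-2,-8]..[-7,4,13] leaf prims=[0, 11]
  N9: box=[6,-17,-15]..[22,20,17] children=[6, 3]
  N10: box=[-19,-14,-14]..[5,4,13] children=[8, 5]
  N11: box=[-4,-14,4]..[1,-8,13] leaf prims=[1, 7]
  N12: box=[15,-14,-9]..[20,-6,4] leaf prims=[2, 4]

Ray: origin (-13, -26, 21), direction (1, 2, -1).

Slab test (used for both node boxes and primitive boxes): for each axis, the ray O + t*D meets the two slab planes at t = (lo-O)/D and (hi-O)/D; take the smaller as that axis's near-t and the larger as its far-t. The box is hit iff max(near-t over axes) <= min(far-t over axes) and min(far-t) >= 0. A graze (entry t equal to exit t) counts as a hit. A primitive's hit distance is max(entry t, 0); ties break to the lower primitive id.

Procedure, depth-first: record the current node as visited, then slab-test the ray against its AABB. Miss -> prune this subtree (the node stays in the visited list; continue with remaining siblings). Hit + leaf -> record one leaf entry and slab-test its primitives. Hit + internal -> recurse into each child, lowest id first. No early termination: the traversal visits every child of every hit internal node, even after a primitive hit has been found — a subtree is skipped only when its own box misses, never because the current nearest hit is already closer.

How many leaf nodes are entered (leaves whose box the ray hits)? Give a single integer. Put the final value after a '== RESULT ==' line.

Traverse from the root:
N0 x:[-6,35] y:[9/2,23] z:[4,36] -> hit [9/2,23], descend [9, 10]
  N9 x:[19,35] y:[9/2,23] z:[4,36] -> hit [19,23], descend [3, 6]
    N3 x:[25,35] y:[9/2,17] z:[4,30] -> miss, prune
    N6 x:[19,25] y:[19,23] z:[14,36] -> hit [19,23], descend [2, 7]
      N2 x:[22,24] y:[19,43/2] z:[35,36] -> miss, prune
      N7 x:[19,25] y:[41/2,23] z:[14,24] -> hit [41/2,23] leaf, test {P6@t=21, P8(miss)}
  N10 x:[-6,18] y:[6,15] z:[8,35] -> hit [8,15], descend [5, 8]
    N5 x:[9,18] y:[6,19/2] z:[8,35] -> hit [9,19/2], descend [4, 11]
      N4 x:[12,18] y:[9,19/2] z:[33,35] -> miss, prune
      N11 x:[9,14] y:[6,9] z:[8,17] -> hit [9,9] leaf, test {P1(miss), P7(miss)}
    N8 x:[-6,6] y:[12,15] z:[8,29] -> miss, prune

Summary -> nodes [0, 9, 3, 6, 2, 7, 10, 5, 4, 11, 8]; box-tests=11; leaf-entries=2; first=P6

== RESULT ==
2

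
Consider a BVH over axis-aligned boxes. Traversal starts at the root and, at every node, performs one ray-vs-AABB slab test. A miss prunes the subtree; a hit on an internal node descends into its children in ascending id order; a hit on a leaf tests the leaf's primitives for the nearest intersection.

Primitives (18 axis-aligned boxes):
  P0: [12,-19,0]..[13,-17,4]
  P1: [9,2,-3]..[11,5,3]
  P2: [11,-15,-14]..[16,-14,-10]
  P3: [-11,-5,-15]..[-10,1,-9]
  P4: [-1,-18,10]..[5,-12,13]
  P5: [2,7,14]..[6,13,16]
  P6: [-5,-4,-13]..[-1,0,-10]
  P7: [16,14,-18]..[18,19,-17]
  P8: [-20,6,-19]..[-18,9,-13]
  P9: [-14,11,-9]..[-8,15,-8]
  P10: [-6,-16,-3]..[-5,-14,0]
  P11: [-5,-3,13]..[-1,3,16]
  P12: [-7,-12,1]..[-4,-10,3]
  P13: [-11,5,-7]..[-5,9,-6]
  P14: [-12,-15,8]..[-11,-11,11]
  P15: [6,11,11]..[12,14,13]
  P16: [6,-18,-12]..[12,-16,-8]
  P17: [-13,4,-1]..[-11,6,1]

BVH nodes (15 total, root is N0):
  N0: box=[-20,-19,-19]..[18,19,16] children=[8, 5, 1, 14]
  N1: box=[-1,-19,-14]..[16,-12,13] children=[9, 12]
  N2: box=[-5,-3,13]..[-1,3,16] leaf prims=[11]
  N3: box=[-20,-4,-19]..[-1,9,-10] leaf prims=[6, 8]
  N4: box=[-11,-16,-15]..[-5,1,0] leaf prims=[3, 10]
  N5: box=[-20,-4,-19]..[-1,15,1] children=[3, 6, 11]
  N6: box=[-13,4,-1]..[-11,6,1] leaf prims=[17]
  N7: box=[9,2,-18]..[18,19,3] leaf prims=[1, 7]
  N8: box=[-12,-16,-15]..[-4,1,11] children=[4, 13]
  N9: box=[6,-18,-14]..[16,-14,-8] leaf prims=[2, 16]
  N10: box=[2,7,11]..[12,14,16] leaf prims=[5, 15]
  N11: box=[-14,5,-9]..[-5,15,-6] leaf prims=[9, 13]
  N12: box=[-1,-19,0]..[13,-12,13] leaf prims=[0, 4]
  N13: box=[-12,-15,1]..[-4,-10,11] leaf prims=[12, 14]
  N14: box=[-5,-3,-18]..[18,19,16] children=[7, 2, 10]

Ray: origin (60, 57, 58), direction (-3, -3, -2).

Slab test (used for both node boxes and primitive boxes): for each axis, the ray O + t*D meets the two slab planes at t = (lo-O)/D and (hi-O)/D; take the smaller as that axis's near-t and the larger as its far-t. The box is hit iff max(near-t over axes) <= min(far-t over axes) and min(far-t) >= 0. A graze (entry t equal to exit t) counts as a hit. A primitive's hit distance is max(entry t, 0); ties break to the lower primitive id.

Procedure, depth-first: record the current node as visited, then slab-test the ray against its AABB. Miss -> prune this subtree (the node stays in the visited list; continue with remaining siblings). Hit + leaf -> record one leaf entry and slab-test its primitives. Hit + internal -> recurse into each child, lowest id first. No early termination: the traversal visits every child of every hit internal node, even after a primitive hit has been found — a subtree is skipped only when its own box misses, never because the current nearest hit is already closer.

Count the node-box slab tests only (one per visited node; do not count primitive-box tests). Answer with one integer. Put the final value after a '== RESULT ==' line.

Trace the traversal:
N0 x:[14,80/3] y:[38/3,76/3] z:[21,77/2] -> hit [21,76/3], descend [1, 5, 8, 14]
  N1 x:[44/3,61/3] y:[23,76/3] z:[45/2,36] -> miss, prune
  N5 x:[61/3,80/3] y:[14,61/3] z:[57/2,77/2] -> miss, prune
  N8 x:[64/3,24] y:[56/3,73/3] z:[47/2,73/2] -> hit [47/2,24], descend [4, 13]
    N4 x:[65/3,71/3] y:[56/3,73/3] z:[29,73/2] -> miss, prune
    N13 x:[64/3,24] y:[67/3,24] z:[47/2,57/2] -> hit [47/2,24] leaf, test {P12(miss), P14@t=71/3}
  N14 x:[14,65/3] y:[38/3,20] z:[21,38] -> miss, prune

Summary -> nodes [0, 1, 5, 8, 4, 13, 14]; box-tests=7; leaf-entries=1; first=P14

== RESULT ==
7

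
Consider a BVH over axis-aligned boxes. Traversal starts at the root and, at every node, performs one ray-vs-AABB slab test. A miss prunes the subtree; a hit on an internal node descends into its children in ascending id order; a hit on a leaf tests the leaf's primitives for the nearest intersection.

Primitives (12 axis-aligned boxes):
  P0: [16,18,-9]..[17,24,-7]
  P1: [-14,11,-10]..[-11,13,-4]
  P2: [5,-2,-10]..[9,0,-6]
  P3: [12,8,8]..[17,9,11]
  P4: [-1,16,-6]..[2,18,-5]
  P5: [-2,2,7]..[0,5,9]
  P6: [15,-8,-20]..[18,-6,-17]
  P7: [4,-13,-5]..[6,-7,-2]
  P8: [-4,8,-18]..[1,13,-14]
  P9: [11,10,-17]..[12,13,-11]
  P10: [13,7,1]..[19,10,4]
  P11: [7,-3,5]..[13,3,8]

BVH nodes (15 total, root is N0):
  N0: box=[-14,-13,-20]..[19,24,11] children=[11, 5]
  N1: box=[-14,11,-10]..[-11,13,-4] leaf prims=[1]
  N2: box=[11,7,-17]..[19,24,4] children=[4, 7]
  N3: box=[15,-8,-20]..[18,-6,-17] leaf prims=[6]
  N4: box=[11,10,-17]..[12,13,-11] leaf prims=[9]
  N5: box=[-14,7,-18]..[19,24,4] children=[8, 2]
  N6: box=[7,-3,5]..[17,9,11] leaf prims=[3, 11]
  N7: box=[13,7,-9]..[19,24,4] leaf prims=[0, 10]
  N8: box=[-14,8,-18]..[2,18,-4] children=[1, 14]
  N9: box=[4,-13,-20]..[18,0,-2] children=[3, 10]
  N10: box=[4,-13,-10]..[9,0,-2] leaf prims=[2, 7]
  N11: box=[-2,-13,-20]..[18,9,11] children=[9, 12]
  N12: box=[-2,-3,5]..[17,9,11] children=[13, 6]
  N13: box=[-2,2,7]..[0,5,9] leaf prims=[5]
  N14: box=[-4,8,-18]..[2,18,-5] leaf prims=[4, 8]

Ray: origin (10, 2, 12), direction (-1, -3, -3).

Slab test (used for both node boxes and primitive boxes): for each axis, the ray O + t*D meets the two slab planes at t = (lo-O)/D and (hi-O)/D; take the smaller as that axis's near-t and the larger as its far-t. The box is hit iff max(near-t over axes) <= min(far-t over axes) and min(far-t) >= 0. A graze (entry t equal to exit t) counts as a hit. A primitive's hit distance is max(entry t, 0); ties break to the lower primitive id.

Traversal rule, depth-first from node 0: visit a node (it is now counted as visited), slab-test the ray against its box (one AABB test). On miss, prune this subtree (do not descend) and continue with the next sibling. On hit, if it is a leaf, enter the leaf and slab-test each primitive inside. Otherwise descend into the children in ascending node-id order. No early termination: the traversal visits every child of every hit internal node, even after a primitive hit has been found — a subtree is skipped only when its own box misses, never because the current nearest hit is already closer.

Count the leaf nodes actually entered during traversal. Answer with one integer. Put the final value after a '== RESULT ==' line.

Walk:
N0 x:[-9,24] y:[-22/3,5] z:[1/3,32/3] -> hit [1/3,5], descend [5, 11]
  N5 x:[-9,24] y:[-22/3,-5/3] z:[8/3,10] -> miss, prune
  N11 x:[-8,12] y:[-7/3,5] z:[1/3,32/3] -> hit [1/3,5], descend [9, 12]
    N9 x:[-8,6] y:[2/3,5] z:[14/3,32/3] -> hit [14/3,5], descend [3, 10]
      N3 x:[-8,-5] y:[8/3,10/3] z:[29/3,32/3] -> miss, prune
      N10 x:[1,6] y:[2/3,5] z:[14/3,22/3] -> hit [14/3,5] leaf, test {P2(miss), P7@t=14/3}
    N12 x:[-7,12] y:[-7/3,5/3] z:[1/3,7/3] -> hit [1/3,5/3], descend [6, 13]
      N6 x:[-7,3] y:[-7/3,5/3] z:[1/3,7/3] -> hit [1/3,5/3] leaf, test {P3(miss), P11@t=4/3}
      N13 x:[10,12] y:[-1,0] z:[1,5/3] -> miss, prune

Summary -> nodes [0, 5, 11, 9, 3, 10, 12, 6, 13]; box-tests=9; leaf-entries=2; first=P11

== RESULT ==
2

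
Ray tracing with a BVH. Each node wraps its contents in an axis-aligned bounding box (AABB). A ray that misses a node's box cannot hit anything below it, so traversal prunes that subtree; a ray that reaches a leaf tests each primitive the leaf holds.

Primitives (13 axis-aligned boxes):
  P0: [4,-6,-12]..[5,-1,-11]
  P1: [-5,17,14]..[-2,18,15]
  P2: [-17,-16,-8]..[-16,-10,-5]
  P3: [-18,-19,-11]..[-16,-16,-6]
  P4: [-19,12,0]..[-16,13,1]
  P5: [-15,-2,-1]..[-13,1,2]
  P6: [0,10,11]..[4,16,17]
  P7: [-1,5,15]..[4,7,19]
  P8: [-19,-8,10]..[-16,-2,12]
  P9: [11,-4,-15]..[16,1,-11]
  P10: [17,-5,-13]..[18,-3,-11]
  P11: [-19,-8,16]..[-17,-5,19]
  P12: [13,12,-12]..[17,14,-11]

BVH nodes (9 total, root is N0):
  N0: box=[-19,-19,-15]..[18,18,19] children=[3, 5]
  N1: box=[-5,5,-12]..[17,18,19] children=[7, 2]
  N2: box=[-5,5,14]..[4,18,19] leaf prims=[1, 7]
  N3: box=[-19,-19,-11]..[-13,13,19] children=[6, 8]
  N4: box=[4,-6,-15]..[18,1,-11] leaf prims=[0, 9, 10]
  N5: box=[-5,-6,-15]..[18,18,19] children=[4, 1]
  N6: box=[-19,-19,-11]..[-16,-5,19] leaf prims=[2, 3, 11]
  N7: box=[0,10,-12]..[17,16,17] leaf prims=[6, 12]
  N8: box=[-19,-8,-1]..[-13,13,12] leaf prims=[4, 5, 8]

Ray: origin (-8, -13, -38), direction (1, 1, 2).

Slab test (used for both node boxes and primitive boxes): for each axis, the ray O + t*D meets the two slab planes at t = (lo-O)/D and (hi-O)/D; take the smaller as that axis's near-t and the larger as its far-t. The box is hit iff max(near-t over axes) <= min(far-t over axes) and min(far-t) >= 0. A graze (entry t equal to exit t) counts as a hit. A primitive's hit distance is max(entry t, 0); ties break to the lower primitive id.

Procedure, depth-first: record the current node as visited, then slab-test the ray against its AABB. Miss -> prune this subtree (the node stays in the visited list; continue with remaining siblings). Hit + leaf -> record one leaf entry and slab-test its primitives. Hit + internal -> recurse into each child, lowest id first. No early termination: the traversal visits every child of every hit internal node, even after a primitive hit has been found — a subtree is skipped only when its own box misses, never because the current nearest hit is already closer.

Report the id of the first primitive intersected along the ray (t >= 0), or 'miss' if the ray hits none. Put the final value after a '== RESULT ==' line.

Trace the traversal:
N0 x:[-11,26] y:[-6,31] z:[23/2,57/2] -> hit [23/2,26], descend [3, 5]
  N3 x:[-11,-5] y:[-6,26] z:[27/2,57/2] -> miss, prune
  N5 x:[3,26] y:[7,31] z:[23/2,57/2] -> hit [23/2,26], descend [1, 4]
    N1 x:[3,25] y:[18,31] z:[13,57/2] -> hit [18,25], descend [2, 7]
      N2 x:[3,12] y:[18,31] z:[26,57/2] -> miss, prune
      N7 x:[8,25] y:[23,29] z:[13,55/2] -> hit [23,25] leaf, test {P6(miss), P12(miss)}
    N4 x:[12,26] y:[7,14] z:[23/2,27/2] -> hit [12,27/2] leaf, test {P0(miss), P9(miss), P10(miss)}

7 AABB tests over nodes [0, 3, 5, 1, 2, 7, 4]; 2 leaves entered; closest miss.

== RESULT ==
miss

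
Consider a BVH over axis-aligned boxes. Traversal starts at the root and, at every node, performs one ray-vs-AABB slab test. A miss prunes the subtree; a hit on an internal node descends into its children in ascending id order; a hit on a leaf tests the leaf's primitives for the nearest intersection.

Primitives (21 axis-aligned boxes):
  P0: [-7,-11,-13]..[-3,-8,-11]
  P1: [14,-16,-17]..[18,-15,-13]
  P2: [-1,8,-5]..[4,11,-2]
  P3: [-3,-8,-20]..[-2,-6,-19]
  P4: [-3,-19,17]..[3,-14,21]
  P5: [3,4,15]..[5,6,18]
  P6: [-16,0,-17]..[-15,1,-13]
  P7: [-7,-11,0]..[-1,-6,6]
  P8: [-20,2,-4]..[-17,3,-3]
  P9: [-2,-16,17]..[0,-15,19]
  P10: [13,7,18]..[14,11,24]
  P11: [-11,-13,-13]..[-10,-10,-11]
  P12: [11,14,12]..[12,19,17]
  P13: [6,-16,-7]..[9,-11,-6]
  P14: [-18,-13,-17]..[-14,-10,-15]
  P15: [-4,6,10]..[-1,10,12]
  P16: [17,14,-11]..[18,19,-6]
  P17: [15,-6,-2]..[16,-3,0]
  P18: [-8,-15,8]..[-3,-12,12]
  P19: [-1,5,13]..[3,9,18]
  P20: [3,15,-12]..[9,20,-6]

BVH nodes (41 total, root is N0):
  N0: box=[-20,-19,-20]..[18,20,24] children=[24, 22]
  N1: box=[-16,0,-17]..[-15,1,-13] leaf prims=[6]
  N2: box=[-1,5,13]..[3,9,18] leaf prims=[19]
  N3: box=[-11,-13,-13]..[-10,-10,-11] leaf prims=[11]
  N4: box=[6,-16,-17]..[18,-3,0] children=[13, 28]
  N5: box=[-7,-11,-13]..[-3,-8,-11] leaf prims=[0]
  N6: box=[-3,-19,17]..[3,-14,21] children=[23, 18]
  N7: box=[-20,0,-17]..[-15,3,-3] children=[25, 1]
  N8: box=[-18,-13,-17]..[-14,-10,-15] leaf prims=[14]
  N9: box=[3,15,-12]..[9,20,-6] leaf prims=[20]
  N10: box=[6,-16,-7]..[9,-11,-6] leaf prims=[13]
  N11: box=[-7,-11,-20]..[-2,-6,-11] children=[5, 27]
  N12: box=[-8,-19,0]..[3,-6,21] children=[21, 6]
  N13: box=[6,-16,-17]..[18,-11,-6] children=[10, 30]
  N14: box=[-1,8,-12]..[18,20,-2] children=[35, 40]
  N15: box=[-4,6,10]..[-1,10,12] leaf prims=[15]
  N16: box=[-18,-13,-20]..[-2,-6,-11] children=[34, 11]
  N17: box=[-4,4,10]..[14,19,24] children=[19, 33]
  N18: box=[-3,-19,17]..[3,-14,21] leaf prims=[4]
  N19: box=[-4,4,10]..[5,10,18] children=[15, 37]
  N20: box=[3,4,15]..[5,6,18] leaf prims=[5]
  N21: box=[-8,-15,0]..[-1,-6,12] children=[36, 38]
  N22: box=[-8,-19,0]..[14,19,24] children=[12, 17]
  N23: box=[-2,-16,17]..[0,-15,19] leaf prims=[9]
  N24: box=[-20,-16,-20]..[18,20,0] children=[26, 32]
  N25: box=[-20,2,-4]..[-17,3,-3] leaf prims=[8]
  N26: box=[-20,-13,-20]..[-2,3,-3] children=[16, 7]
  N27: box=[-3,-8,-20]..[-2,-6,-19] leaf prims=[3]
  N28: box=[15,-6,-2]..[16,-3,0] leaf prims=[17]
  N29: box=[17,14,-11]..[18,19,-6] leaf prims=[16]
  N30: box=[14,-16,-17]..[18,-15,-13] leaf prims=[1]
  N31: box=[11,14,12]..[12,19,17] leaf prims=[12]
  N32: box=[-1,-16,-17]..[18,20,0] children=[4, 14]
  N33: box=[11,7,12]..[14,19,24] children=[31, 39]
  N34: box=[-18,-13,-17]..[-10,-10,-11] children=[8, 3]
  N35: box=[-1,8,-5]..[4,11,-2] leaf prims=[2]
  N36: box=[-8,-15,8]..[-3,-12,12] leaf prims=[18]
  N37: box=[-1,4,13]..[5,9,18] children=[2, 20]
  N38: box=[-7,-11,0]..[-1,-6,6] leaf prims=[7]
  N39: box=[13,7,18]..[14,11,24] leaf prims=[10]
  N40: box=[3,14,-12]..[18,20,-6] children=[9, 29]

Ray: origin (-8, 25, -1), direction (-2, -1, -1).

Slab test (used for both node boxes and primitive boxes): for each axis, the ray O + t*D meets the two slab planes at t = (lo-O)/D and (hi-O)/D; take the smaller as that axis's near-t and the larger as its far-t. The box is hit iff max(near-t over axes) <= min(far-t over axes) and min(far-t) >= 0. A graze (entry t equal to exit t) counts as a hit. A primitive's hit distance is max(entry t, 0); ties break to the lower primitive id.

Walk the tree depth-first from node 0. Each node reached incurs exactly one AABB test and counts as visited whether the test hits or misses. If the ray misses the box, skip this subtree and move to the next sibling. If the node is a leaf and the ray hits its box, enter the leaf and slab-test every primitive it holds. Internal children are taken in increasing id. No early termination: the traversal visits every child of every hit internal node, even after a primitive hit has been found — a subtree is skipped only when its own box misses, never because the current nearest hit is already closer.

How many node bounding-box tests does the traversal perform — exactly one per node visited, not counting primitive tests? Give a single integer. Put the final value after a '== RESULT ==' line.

Trace the traversal:
N0 x:[-13,6] y:[5,44] z:[-25,19] -> hit [5,6], descend [22, 24]
  N22 x:[-11,0] y:[6,44] z:[-25,-1] -> miss, prune
  N24 x:[-13,6] y:[5,41] z:[-1,19] -> hit [5,6], descend [26, 32]
    N26 x:[-3,6] y:[22,38] z:[2,19] -> miss, prune
    N32 x:[-13,-7/2] y:[5,41] z:[-1,16] -> miss, prune

Summary -> nodes [0, 22, 24, 26, 32]; box-tests=5; leaf-entries=0; first=miss

== RESULT ==
5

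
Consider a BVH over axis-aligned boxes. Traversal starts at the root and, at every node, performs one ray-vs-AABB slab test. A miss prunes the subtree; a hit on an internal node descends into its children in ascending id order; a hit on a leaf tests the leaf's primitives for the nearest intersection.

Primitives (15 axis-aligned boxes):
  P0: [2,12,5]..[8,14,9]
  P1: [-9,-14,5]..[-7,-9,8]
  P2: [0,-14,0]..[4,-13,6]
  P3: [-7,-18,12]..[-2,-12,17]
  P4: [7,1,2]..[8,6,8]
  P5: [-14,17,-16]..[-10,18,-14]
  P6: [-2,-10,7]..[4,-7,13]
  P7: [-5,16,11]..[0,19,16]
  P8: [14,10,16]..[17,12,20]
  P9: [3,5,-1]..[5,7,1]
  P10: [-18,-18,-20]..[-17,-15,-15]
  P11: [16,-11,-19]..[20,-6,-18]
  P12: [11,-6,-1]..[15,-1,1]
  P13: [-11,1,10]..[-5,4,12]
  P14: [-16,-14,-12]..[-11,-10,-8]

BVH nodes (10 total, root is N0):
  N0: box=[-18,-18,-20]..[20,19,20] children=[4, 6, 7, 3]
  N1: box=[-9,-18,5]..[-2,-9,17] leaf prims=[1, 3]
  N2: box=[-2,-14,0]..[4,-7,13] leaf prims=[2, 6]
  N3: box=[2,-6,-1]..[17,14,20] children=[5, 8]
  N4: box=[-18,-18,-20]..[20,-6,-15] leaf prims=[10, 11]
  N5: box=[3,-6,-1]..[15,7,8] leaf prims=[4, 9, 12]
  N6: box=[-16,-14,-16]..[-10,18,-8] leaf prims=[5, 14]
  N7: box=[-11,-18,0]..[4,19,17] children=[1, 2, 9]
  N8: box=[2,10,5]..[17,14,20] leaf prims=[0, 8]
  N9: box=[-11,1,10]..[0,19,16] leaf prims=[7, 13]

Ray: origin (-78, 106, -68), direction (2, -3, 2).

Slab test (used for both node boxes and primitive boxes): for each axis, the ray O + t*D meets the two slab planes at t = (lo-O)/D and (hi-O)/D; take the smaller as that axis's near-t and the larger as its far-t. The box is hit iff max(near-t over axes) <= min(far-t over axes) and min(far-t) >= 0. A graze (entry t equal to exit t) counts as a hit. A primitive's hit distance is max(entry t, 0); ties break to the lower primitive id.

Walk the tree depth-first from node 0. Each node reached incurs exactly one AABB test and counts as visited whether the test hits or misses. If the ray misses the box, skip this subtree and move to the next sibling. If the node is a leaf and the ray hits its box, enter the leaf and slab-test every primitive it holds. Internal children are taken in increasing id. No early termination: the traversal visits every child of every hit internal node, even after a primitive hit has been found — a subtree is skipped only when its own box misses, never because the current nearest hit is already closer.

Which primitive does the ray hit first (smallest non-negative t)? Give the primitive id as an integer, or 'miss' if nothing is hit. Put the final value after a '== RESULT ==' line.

Trace the traversal:
N0 x:[30,49] y:[29,124/3] z:[24,44] -> hit [30,124/3], descend [3, 4, 6, 7]
  N3 x:[40,95/2] y:[92/3,112/3] z:[67/2,44] -> miss, prune
  N4 x:[30,49] y:[112/3,124/3] z:[24,53/2] -> miss, prune
  N6 x:[31,34] y:[88/3,40] z:[26,30] -> miss, prune
  N7 x:[67/2,41] y:[29,124/3] z:[34,85/2] -> hit [34,41], descend [1, 2, 9]
    N1 x:[69/2,38] y:[115/3,124/3] z:[73/2,85/2] -> miss, prune
    N2 x:[38,41] y:[113/3,40] z:[34,81/2] -> hit [38,40] leaf, test {P2(miss), P6@t=38}
    N9 x:[67/2,39] y:[29,35] z:[39,42] -> miss, prune

Visited [0, 3, 4, 6, 7, 1, 2, 9]. Tests: 8 box, 1 leaf. Nearest: P6.

== RESULT ==
6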